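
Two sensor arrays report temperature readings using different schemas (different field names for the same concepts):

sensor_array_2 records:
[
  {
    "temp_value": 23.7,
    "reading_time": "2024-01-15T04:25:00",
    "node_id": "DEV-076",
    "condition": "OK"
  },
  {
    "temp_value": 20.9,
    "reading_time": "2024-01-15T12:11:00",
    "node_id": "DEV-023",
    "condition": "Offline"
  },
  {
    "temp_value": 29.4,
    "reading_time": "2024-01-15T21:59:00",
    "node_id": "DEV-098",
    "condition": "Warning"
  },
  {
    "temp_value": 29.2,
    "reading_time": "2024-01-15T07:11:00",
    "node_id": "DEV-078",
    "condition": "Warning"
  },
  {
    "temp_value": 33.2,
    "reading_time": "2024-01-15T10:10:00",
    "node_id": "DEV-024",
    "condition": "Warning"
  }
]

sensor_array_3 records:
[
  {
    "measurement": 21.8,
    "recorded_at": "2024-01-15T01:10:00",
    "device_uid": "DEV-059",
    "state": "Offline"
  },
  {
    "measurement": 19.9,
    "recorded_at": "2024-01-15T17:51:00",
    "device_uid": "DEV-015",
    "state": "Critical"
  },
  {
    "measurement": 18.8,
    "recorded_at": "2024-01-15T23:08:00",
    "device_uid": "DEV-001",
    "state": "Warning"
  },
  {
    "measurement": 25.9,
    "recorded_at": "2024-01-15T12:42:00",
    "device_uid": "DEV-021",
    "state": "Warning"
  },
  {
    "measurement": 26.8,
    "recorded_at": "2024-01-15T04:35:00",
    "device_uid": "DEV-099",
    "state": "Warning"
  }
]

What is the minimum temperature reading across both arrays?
18.8

Schema mapping: "temp_value" (sensor_array_2) = "measurement" (sensor_array_3) = temperature reading

Minimum in sensor_array_2: 20.9
Minimum in sensor_array_3: 18.8

Overall minimum: min(20.9, 18.8) = 18.8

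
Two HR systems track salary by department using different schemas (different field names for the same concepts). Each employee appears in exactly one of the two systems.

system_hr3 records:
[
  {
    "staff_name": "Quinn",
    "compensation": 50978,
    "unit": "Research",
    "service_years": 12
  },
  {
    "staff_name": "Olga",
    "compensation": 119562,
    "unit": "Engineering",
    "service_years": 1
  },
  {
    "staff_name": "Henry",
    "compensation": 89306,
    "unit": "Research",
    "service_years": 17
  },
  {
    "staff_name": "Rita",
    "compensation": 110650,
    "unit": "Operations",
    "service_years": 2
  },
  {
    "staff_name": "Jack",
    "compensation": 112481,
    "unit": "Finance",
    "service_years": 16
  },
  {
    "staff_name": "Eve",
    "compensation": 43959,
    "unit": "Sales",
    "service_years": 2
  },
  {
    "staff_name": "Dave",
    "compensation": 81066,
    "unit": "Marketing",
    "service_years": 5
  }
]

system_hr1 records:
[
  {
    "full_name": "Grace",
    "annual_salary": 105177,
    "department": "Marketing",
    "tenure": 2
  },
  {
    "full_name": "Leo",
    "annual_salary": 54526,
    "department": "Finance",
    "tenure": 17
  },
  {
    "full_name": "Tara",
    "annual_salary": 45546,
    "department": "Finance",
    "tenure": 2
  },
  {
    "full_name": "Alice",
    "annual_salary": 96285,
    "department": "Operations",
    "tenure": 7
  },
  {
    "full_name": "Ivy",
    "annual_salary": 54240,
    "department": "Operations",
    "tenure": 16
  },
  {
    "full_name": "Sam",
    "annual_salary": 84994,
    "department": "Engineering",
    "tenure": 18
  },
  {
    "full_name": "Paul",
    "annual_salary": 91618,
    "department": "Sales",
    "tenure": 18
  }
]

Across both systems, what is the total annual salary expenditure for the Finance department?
212553

Schema mappings:
- "unit" (system_hr3) = "department" (system_hr1) = department
- "compensation" (system_hr3) = "annual_salary" (system_hr1) = salary

Finance salaries from system_hr3: 112481
Finance salaries from system_hr1: 100072

Total: 112481 + 100072 = 212553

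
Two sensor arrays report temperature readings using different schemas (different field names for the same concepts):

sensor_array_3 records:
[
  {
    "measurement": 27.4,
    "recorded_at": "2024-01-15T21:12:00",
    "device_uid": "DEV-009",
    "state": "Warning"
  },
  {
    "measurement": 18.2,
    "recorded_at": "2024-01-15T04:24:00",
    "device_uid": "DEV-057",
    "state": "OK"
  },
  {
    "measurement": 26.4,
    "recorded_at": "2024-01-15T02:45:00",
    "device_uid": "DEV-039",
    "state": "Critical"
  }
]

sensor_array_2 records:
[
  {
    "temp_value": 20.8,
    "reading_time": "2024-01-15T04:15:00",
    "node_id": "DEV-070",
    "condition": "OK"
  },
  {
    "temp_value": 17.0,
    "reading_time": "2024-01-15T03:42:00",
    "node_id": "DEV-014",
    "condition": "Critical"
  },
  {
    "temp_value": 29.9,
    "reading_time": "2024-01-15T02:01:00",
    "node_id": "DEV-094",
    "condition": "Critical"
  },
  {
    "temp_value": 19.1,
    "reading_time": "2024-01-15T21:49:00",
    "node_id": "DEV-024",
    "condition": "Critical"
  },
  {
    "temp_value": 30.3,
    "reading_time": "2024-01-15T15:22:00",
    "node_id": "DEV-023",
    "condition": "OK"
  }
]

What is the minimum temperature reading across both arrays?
17.0

Schema mapping: "measurement" (sensor_array_3) = "temp_value" (sensor_array_2) = temperature reading

Minimum in sensor_array_3: 18.2
Minimum in sensor_array_2: 17.0

Overall minimum: min(18.2, 17.0) = 17.0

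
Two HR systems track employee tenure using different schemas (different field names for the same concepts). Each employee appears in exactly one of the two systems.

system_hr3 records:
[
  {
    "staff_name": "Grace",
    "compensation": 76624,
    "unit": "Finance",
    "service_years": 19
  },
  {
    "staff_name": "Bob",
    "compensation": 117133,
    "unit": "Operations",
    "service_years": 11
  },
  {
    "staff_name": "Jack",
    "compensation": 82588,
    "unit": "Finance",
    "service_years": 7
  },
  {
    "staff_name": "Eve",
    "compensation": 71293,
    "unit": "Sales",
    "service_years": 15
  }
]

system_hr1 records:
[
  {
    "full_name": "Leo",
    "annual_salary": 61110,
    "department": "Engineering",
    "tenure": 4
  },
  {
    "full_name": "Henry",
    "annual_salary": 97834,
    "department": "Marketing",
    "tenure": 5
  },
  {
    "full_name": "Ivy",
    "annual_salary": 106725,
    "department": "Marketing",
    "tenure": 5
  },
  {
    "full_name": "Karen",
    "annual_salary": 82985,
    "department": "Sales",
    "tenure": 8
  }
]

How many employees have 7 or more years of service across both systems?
5

Reconcile schemas: "service_years" (system_hr3) = "tenure" (system_hr1) = years of service

From system_hr3: 4 employees with >= 7 years
From system_hr1: 1 employees with >= 7 years

Total: 4 + 1 = 5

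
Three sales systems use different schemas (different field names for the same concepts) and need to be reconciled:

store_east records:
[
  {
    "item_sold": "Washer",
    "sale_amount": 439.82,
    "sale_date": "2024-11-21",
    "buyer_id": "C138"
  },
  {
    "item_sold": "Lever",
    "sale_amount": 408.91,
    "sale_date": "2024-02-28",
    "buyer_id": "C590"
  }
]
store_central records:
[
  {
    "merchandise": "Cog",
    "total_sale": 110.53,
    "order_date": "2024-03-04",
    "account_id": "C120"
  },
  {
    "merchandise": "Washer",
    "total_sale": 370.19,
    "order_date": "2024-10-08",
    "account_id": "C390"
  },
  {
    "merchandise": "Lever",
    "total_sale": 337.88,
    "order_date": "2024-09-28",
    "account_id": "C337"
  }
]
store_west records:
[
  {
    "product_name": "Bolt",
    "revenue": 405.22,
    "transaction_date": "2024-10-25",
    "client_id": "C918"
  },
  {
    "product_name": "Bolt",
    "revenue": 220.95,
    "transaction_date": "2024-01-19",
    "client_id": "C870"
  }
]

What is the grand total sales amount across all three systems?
2293.5

Schema reconciliation - all amount fields map to sale amount:

store_east (sale_amount): 848.73
store_central (total_sale): 818.6
store_west (revenue): 626.17

Grand total: 2293.5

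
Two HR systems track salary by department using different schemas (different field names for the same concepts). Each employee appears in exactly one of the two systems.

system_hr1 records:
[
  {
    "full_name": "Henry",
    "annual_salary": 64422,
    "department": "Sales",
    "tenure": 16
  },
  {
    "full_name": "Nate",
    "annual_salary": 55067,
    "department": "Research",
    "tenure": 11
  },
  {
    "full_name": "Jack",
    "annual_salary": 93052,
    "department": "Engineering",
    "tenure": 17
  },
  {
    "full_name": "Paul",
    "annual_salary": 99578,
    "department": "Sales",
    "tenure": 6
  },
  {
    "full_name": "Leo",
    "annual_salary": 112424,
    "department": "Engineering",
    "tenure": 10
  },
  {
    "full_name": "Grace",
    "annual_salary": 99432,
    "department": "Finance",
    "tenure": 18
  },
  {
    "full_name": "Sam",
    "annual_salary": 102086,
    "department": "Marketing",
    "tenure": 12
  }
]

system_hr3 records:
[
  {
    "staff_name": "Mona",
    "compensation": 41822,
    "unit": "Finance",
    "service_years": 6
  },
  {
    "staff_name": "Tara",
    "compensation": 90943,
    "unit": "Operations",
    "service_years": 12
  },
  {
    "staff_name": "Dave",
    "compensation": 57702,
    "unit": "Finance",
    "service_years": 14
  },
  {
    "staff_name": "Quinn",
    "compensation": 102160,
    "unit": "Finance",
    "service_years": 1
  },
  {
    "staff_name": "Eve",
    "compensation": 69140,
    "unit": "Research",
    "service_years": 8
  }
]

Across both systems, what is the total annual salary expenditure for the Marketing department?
102086

Schema mappings:
- "department" (system_hr1) = "unit" (system_hr3) = department
- "annual_salary" (system_hr1) = "compensation" (system_hr3) = salary

Marketing salaries from system_hr1: 102086
Marketing salaries from system_hr3: 0

Total: 102086 + 0 = 102086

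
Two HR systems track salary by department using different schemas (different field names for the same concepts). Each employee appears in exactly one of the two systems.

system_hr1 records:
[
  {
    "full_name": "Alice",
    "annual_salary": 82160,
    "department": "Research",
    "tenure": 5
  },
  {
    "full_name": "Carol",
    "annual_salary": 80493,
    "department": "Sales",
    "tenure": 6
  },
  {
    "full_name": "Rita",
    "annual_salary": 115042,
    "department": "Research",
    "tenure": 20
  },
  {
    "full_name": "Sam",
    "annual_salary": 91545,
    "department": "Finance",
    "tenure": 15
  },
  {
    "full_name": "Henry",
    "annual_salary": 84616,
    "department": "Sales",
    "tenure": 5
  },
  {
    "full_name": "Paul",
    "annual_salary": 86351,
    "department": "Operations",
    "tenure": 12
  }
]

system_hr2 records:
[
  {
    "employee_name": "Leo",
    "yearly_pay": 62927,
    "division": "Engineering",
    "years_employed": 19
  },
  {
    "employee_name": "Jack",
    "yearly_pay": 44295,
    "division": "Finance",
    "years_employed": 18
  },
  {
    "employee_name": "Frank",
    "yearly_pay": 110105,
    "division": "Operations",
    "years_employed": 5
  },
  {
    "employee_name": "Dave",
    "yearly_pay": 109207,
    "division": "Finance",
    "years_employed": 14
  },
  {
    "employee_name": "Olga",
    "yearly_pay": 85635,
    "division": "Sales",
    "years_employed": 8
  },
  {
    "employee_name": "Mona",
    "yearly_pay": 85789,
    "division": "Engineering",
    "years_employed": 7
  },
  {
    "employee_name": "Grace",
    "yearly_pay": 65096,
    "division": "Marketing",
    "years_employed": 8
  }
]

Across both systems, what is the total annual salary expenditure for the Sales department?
250744

Schema mappings:
- "department" (system_hr1) = "division" (system_hr2) = department
- "annual_salary" (system_hr1) = "yearly_pay" (system_hr2) = salary

Sales salaries from system_hr1: 165109
Sales salaries from system_hr2: 85635

Total: 165109 + 85635 = 250744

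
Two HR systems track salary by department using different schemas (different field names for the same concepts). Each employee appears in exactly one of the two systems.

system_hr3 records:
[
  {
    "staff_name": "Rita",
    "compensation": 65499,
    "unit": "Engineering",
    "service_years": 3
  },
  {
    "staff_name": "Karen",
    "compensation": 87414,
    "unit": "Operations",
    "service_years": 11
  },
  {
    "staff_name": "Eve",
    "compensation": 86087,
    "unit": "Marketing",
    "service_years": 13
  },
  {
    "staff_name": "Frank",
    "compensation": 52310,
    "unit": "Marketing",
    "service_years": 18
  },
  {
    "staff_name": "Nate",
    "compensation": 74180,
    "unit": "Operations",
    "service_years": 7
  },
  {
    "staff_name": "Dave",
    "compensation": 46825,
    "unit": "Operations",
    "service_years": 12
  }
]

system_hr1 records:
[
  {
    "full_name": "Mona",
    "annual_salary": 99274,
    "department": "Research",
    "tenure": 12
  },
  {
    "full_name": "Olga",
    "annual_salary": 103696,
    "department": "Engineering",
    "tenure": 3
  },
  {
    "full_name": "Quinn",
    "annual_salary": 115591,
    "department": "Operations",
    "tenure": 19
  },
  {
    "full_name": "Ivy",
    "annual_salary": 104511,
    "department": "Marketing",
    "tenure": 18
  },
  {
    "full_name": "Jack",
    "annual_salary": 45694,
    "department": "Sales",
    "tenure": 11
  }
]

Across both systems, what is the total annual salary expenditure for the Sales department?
45694

Schema mappings:
- "unit" (system_hr3) = "department" (system_hr1) = department
- "compensation" (system_hr3) = "annual_salary" (system_hr1) = salary

Sales salaries from system_hr3: 0
Sales salaries from system_hr1: 45694

Total: 0 + 45694 = 45694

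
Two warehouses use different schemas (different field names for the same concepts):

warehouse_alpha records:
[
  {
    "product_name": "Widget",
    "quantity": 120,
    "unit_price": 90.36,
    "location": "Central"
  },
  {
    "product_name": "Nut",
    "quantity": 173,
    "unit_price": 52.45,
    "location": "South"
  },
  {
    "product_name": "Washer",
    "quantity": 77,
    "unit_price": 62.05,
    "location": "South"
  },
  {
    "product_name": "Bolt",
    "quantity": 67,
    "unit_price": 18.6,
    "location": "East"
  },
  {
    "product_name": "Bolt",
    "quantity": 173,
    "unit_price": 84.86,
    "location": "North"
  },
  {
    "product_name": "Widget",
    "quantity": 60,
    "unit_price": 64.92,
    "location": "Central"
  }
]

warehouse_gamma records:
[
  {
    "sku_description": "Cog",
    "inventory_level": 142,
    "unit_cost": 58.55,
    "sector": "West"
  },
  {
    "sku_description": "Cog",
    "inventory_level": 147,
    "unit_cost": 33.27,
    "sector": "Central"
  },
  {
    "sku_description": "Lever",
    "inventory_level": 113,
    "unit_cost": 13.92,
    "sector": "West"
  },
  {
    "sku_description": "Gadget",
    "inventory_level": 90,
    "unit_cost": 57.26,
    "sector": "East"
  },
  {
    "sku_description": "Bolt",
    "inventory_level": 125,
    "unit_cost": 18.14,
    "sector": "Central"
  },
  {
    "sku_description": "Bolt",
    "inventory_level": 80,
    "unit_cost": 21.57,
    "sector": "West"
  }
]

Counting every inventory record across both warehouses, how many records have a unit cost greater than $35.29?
7

Schema mapping: "unit_price" (warehouse_alpha) = "unit_cost" (warehouse_gamma) = unit cost

Records > $35.29 in warehouse_alpha: 5
Records > $35.29 in warehouse_gamma: 2

Total count: 5 + 2 = 7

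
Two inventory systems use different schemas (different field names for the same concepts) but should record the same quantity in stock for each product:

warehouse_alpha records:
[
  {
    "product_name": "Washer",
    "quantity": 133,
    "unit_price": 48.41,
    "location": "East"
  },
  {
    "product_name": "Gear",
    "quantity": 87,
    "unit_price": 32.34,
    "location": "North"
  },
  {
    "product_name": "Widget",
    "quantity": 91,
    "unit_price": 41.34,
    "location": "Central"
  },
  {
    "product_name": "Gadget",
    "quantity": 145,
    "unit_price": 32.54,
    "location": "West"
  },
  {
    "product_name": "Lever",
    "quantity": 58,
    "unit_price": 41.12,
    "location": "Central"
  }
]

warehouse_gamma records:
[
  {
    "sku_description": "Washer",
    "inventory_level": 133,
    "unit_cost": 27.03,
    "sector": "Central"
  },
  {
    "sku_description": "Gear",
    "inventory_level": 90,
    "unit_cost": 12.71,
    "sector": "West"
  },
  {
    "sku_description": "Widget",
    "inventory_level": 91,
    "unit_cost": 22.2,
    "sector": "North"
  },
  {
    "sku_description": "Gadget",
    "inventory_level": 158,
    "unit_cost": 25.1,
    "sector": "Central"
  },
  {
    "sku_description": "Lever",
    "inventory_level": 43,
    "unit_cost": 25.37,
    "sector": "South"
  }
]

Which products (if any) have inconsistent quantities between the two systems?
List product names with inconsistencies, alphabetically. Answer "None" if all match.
Gadget, Gear, Lever

Schema mappings:
- "product_name" (warehouse_alpha) = "sku_description" (warehouse_gamma) = product name
- "quantity" (warehouse_alpha) = "inventory_level" (warehouse_gamma) = quantity

Comparison:
  Washer: 133 vs 133 - MATCH
  Gear: 87 vs 90 - MISMATCH
  Widget: 91 vs 91 - MATCH
  Gadget: 145 vs 158 - MISMATCH
  Lever: 58 vs 43 - MISMATCH

Products with inconsistencies: Gadget, Gear, Lever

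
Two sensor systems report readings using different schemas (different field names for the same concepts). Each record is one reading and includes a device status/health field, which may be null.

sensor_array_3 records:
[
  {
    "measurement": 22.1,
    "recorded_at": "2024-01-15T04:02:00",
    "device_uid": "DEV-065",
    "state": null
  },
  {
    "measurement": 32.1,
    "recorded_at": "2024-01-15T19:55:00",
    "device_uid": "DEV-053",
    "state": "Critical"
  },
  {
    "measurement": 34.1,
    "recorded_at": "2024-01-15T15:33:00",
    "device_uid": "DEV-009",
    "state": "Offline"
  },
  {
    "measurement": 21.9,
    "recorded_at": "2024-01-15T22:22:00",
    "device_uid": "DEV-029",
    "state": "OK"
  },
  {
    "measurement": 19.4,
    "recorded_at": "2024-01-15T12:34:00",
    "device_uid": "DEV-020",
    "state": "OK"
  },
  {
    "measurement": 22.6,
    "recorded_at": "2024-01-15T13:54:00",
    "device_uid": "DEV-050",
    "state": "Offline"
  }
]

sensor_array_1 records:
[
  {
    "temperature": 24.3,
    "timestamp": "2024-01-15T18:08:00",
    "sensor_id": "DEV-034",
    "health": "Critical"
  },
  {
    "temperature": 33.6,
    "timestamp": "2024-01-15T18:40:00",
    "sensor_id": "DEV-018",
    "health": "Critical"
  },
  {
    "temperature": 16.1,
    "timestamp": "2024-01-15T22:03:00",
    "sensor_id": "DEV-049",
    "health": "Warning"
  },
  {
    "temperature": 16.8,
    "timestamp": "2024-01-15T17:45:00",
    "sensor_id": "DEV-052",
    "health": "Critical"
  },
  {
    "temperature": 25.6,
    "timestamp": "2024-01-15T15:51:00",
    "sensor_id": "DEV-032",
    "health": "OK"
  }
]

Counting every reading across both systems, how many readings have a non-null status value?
10

Schema mapping: "state" (sensor_array_3) = "health" (sensor_array_1) = status

Non-null in sensor_array_3: 5
Non-null in sensor_array_1: 5

Total non-null: 5 + 5 = 10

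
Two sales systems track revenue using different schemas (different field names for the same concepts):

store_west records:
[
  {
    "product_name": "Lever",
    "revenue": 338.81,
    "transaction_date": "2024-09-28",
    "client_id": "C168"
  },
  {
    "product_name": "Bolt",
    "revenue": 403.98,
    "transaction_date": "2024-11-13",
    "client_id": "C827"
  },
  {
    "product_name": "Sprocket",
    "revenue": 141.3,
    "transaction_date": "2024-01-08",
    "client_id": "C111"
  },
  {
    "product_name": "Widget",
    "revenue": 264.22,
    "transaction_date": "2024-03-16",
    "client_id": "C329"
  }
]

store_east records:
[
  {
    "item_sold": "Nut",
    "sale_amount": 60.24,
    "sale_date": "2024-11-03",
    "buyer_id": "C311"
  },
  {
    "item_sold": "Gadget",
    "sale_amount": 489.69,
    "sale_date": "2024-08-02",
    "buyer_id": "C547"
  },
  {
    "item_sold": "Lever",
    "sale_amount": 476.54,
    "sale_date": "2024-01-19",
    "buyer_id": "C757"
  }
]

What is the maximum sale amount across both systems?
489.69

Reconcile: "revenue" (store_west) = "sale_amount" (store_east) = sale amount

Maximum in store_west: 403.98
Maximum in store_east: 489.69

Overall maximum: max(403.98, 489.69) = 489.69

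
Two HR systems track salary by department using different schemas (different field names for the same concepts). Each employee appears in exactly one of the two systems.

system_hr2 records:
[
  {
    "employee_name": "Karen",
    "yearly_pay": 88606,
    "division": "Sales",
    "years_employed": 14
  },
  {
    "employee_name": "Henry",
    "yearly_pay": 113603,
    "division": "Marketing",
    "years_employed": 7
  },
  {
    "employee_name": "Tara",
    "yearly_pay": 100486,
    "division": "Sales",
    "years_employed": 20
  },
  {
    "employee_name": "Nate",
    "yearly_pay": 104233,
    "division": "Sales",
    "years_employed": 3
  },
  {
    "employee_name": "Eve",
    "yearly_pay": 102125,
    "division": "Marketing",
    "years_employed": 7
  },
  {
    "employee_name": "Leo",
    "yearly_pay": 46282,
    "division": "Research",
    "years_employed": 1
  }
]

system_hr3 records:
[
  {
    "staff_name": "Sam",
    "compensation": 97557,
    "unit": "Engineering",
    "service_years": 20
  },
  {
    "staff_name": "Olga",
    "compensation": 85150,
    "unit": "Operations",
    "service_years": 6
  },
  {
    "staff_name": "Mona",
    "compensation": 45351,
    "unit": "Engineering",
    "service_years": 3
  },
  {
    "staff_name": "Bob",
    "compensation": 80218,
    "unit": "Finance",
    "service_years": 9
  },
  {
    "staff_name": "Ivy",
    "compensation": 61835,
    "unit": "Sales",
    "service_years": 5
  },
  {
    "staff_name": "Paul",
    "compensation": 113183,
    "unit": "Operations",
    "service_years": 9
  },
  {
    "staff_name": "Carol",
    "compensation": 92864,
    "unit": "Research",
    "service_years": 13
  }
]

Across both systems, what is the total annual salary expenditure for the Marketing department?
215728

Schema mappings:
- "division" (system_hr2) = "unit" (system_hr3) = department
- "yearly_pay" (system_hr2) = "compensation" (system_hr3) = salary

Marketing salaries from system_hr2: 215728
Marketing salaries from system_hr3: 0

Total: 215728 + 0 = 215728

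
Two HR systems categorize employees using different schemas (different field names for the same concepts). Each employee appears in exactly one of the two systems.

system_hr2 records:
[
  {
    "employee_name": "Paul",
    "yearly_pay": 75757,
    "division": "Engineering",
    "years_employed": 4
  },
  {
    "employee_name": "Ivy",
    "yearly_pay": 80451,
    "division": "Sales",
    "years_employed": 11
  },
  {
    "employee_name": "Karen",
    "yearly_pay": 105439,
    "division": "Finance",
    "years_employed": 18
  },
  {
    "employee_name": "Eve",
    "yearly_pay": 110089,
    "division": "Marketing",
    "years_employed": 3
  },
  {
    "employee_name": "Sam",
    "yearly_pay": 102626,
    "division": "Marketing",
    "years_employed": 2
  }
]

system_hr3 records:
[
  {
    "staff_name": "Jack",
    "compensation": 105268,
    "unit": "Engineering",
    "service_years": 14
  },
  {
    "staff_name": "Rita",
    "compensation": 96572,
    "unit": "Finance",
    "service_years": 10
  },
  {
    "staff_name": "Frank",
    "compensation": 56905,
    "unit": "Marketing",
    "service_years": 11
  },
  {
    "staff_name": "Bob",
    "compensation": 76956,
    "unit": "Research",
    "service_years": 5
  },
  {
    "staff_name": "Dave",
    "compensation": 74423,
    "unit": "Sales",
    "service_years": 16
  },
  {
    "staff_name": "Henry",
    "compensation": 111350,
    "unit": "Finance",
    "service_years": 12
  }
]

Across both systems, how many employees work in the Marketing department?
3

Schema mapping: "division" (system_hr2) = "unit" (system_hr3) = department

Marketing employees in system_hr2: 2
Marketing employees in system_hr3: 1

Total in Marketing: 2 + 1 = 3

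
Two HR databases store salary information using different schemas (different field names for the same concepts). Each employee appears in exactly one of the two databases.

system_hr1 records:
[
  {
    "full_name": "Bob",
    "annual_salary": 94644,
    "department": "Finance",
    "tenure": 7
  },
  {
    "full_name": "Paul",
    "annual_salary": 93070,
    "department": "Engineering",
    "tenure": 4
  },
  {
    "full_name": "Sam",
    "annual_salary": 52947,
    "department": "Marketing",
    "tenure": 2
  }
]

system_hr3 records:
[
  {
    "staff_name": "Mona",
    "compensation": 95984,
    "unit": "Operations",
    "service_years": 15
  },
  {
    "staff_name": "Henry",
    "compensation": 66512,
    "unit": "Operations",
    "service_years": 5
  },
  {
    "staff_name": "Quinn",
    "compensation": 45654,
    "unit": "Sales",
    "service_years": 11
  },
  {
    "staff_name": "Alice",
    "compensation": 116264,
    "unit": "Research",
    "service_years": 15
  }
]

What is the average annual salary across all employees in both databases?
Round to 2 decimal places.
80725.00

Schema mapping: "annual_salary" (system_hr1) = "compensation" (system_hr3) = annual salary

All salaries: [94644, 93070, 52947, 95984, 66512, 45654, 116264]
Sum: 565075
Count: 7
Average: 565075 / 7 = 80725.00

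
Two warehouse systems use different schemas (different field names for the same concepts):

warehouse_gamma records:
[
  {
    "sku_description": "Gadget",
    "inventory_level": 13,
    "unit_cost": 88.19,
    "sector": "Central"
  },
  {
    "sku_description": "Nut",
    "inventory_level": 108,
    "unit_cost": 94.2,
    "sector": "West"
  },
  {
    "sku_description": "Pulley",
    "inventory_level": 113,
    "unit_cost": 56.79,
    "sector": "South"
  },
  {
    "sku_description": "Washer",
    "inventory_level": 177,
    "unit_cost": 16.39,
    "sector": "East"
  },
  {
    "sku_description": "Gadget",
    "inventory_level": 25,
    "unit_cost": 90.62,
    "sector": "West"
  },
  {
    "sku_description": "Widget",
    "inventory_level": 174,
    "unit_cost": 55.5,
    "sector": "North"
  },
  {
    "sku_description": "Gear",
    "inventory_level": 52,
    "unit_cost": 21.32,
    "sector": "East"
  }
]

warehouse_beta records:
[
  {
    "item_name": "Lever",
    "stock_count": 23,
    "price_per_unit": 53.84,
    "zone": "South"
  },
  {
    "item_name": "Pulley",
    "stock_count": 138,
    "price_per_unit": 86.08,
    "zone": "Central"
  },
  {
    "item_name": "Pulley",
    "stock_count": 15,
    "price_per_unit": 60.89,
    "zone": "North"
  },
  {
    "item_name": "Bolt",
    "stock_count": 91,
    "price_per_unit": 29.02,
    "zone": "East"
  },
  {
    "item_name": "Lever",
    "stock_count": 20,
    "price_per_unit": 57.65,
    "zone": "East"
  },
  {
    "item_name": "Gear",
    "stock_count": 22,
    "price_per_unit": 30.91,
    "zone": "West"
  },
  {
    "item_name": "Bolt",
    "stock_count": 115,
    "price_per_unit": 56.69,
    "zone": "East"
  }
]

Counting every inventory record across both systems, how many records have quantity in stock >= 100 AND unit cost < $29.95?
1

Schema mappings:
- "inventory_level" (warehouse_gamma) = "stock_count" (warehouse_beta) = quantity
- "unit_cost" (warehouse_gamma) = "price_per_unit" (warehouse_beta) = unit cost

Records meeting both conditions in warehouse_gamma: 1
Records meeting both conditions in warehouse_beta: 0

Total: 1 + 0 = 1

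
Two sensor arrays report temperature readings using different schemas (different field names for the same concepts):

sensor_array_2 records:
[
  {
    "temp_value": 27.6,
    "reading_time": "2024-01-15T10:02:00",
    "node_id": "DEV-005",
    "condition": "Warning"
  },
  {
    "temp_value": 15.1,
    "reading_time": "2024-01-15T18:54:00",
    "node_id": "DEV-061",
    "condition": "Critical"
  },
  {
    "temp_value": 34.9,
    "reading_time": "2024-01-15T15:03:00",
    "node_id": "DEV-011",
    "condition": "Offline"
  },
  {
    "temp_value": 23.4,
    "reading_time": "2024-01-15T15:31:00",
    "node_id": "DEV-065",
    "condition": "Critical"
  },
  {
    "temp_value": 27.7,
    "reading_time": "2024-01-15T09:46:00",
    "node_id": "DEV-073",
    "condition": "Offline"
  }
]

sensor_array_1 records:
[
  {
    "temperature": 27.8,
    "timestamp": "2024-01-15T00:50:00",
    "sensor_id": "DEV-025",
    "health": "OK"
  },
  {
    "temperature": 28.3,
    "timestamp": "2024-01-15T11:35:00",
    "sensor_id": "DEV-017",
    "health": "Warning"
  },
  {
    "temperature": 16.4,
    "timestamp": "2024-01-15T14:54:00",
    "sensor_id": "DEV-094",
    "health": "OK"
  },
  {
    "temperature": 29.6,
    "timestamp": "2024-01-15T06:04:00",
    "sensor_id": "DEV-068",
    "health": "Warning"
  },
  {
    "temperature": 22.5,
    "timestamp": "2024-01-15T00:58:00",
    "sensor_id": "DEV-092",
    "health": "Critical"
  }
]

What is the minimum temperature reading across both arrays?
15.1

Schema mapping: "temp_value" (sensor_array_2) = "temperature" (sensor_array_1) = temperature reading

Minimum in sensor_array_2: 15.1
Minimum in sensor_array_1: 16.4

Overall minimum: min(15.1, 16.4) = 15.1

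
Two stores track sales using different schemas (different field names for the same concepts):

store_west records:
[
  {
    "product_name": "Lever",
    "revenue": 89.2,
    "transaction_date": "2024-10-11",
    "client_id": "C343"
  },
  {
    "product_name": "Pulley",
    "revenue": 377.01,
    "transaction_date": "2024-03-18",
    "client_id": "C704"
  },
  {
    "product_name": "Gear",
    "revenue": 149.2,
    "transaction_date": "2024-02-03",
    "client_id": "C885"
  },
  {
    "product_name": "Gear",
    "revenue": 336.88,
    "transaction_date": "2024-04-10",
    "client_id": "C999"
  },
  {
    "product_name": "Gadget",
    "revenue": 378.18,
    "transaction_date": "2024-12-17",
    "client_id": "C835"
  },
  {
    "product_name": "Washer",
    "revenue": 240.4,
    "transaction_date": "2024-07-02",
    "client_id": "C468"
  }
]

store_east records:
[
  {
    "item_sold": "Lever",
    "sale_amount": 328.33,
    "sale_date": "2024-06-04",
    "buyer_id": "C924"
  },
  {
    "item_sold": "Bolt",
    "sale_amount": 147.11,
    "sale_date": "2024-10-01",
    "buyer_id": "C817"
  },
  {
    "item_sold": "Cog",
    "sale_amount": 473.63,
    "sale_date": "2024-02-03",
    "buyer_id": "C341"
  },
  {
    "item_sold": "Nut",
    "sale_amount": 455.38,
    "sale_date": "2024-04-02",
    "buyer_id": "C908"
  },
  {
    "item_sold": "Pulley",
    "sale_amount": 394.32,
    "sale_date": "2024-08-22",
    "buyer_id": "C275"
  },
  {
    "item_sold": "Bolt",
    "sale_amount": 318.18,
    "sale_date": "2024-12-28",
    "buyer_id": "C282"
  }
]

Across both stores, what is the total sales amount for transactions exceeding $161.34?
3302.31

Schema mapping: "revenue" (store_west) = "sale_amount" (store_east) = sale amount

Sum of sales > $161.34 in store_west: 1332.47
Sum of sales > $161.34 in store_east: 1969.84

Total: 1332.47 + 1969.84 = 3302.31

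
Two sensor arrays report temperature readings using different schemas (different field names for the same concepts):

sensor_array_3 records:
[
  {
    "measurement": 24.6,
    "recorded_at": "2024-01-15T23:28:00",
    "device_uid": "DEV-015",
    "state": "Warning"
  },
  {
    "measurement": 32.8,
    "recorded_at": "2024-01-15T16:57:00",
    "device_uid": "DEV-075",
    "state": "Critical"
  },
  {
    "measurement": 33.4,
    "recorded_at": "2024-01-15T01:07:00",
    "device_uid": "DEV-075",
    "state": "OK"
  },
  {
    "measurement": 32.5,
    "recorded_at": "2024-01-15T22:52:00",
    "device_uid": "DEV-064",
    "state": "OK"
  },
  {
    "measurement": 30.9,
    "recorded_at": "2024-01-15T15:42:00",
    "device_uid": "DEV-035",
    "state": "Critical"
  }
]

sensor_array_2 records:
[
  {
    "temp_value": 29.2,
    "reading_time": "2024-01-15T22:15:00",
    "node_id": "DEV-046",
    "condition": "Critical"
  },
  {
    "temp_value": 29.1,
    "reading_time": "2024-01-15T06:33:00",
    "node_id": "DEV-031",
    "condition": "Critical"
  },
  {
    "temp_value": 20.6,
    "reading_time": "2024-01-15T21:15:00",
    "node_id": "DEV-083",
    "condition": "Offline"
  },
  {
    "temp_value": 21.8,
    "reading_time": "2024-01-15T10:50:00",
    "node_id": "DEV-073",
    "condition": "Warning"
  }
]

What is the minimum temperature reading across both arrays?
20.6

Schema mapping: "measurement" (sensor_array_3) = "temp_value" (sensor_array_2) = temperature reading

Minimum in sensor_array_3: 24.6
Minimum in sensor_array_2: 20.6

Overall minimum: min(24.6, 20.6) = 20.6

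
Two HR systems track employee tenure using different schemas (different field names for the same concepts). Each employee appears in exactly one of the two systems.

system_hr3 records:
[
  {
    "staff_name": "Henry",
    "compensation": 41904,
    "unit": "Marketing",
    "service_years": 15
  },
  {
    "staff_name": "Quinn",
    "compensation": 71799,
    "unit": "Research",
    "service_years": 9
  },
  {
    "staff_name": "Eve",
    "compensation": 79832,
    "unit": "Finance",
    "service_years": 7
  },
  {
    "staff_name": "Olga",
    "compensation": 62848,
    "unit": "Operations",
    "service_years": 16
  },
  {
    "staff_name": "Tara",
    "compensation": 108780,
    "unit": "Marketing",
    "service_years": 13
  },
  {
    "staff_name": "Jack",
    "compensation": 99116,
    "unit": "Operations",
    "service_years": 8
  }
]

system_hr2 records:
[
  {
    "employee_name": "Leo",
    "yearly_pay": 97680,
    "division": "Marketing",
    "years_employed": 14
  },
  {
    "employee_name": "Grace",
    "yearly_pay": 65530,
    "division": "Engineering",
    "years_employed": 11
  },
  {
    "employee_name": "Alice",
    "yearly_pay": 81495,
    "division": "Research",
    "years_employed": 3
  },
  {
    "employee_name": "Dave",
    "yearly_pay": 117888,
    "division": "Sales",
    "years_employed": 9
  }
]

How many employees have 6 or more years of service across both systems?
9

Reconcile schemas: "service_years" (system_hr3) = "years_employed" (system_hr2) = years of service

From system_hr3: 6 employees with >= 6 years
From system_hr2: 3 employees with >= 6 years

Total: 6 + 3 = 9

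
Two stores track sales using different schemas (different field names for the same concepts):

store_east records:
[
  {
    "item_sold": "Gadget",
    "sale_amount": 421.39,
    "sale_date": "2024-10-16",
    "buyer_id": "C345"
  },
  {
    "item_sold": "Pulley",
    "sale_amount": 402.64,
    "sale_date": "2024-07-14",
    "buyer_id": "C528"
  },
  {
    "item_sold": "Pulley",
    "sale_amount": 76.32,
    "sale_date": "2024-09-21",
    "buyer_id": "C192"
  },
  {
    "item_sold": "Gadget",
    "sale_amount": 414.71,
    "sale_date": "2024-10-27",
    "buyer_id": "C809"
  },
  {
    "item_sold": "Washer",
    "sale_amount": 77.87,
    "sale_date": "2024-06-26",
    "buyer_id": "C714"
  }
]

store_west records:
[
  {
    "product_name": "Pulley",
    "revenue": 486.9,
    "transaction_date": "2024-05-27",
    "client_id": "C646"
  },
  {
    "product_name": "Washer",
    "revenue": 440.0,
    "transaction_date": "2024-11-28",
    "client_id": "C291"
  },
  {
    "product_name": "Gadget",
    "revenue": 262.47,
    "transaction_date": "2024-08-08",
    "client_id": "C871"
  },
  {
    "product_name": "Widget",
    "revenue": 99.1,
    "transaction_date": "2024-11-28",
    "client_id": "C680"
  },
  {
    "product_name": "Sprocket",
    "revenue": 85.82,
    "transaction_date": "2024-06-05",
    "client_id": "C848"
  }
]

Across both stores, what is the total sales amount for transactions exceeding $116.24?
2428.11

Schema mapping: "sale_amount" (store_east) = "revenue" (store_west) = sale amount

Sum of sales > $116.24 in store_east: 1238.74
Sum of sales > $116.24 in store_west: 1189.37

Total: 1238.74 + 1189.37 = 2428.11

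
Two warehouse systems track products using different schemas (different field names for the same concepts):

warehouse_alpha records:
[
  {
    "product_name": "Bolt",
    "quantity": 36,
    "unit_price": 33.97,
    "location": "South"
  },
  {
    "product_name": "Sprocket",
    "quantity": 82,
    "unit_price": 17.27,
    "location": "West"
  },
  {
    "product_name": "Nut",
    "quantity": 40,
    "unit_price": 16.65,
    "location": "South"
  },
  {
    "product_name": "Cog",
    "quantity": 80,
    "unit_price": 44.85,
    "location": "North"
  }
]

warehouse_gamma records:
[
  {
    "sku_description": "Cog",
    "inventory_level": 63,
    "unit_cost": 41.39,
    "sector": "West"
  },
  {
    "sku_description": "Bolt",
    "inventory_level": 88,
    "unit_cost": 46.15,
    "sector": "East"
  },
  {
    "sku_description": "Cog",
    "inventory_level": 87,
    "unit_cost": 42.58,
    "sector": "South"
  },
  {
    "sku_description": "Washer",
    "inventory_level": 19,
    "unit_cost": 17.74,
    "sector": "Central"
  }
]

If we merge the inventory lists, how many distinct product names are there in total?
5

Schema mapping: "product_name" (warehouse_alpha) = "sku_description" (warehouse_gamma) = product name

Products in warehouse_alpha: ['Bolt', 'Cog', 'Nut', 'Sprocket']
Products in warehouse_gamma: ['Bolt', 'Cog', 'Washer']

Union (unique products): ['Bolt', 'Cog', 'Nut', 'Sprocket', 'Washer']
Count: 5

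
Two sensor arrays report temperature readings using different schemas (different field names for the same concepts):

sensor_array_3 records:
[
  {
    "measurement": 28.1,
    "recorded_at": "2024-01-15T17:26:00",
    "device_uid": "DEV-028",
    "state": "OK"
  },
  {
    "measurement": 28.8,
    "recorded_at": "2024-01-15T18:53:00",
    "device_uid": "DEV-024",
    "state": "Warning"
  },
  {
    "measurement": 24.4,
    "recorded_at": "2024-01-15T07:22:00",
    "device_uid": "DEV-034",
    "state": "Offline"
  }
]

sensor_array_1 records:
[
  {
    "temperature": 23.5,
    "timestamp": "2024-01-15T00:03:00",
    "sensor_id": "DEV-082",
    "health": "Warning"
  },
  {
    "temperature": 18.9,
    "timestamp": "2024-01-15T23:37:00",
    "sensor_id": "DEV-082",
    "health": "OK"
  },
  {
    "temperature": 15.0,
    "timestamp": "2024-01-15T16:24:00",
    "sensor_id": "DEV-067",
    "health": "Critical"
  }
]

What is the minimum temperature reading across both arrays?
15.0

Schema mapping: "measurement" (sensor_array_3) = "temperature" (sensor_array_1) = temperature reading

Minimum in sensor_array_3: 24.4
Minimum in sensor_array_1: 15.0

Overall minimum: min(24.4, 15.0) = 15.0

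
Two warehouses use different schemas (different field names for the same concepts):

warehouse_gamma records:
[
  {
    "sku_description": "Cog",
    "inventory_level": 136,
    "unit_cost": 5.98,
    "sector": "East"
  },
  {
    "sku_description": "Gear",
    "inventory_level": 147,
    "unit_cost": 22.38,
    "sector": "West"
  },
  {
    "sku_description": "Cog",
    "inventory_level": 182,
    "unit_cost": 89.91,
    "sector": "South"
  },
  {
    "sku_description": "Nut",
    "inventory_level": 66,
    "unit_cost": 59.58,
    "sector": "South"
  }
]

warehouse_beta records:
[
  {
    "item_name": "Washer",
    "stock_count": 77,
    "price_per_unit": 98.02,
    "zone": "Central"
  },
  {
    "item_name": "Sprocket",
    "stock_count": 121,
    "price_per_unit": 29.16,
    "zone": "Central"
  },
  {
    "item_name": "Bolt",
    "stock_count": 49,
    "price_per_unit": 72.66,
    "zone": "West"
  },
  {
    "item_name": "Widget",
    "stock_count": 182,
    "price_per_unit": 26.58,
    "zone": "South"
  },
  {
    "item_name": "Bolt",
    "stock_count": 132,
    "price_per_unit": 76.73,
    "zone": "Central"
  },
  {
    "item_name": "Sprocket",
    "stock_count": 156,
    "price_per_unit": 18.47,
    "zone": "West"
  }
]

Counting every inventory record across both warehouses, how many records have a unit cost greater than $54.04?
5

Schema mapping: "unit_cost" (warehouse_gamma) = "price_per_unit" (warehouse_beta) = unit cost

Records > $54.04 in warehouse_gamma: 2
Records > $54.04 in warehouse_beta: 3

Total count: 2 + 3 = 5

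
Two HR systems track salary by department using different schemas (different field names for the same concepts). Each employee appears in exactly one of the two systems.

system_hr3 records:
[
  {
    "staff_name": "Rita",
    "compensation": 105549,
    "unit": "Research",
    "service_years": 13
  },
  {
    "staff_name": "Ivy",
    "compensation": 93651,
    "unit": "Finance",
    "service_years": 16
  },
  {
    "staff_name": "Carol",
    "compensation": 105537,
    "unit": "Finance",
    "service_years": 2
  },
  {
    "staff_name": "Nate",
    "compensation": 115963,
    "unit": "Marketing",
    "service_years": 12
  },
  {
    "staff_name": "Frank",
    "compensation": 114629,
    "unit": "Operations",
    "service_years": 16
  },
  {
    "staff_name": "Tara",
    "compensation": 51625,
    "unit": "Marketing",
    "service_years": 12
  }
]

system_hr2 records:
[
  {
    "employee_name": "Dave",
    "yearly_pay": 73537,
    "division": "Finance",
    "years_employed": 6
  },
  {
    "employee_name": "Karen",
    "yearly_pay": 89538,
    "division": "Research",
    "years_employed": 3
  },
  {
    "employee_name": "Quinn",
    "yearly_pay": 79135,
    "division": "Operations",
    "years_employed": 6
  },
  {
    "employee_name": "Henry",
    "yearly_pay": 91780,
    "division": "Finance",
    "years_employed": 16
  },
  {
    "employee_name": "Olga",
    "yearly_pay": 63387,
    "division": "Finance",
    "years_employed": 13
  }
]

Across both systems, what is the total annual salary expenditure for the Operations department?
193764

Schema mappings:
- "unit" (system_hr3) = "division" (system_hr2) = department
- "compensation" (system_hr3) = "yearly_pay" (system_hr2) = salary

Operations salaries from system_hr3: 114629
Operations salaries from system_hr2: 79135

Total: 114629 + 79135 = 193764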